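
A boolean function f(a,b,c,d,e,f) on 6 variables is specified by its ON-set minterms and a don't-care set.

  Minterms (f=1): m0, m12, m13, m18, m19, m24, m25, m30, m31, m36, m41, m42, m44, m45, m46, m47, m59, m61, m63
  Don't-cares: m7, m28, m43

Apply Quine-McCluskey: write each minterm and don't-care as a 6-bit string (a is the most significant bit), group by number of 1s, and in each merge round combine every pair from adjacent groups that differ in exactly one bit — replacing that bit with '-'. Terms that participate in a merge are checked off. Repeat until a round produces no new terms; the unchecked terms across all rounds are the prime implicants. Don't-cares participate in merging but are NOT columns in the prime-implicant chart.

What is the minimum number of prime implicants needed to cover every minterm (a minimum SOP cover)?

Round 0: 000000 000111 001100✓ 001101✓ 010010✓ 010011✓ 011000✓ 011001✓ 011100✓ 011110✓ 011111✓ 100100✓ 101001✓ 101010✓ 101011✓ 101100✓ 101101✓ 101110✓ 101111✓ 111011✓ 111101✓ 111111✓
Round 1: -01100✓ -01101✓ -11111 0-1100 00110-✓ 01001- 011-00 01100- 0111-0 01111- 1-1011✓ 1-1101✓ 1-1111✓ 10-100 101-01✓ 101-10✓ 101-11✓ 1010-1✓ 10101-✓ 1011-0✓ 1011-1✓ 10110-✓ 10111-✓ 111-11✓ 1111-1✓
Round 2: -0110- 1-1-11 1-11-1 101--1 101-1- 1011--
PIs = {-0110-, -11111, 0-1100, 000000, 000111, 01001-, 011-00, 01100-, 0111-0, 01111-, 1-1-11, 1-11-1, 10-100, 101--1, 101-1-, 1011--}
Coverage chart:
  m0: 000000 ←essential
  m12: -0110-,0-1100
  m13: -0110- ←essential
  m18: 01001- ←essential
  m19: 01001- ←essential
  m24: 011-00,01100-
  m25: 01100- ←essential
  m30: 0111-0,01111-
  m31: -11111,01111-
  m36: 10-100 ←essential
  m41: 101--1 ←essential
  m42: 101-1- ←essential
  m44: -0110-,10-100,1011--
  m45: -0110-,1-11-1,101--1,1011--
  m46: 101-1-,1011--
  m47: 1-1-11,1-11-1,101--1,101-1-,1011--
  m59: 1-1-11 ←essential
  m61: 1-11-1 ←essential
  m63: -11111,1-1-11,1-11-1
Essential: -0110-, 000000, 01001-, 01100-, 1-1-11, 1-11-1, 10-100, 101--1, 101-1-
Petrick residual → 01111-
Min cover (10 terms): b'cde' + a'b'c'd'e'f' + a'bc'd'e + a'bcd'e' + a'bcde + acef + acdf + ab'de'f' + ab'cf + ab'ce

10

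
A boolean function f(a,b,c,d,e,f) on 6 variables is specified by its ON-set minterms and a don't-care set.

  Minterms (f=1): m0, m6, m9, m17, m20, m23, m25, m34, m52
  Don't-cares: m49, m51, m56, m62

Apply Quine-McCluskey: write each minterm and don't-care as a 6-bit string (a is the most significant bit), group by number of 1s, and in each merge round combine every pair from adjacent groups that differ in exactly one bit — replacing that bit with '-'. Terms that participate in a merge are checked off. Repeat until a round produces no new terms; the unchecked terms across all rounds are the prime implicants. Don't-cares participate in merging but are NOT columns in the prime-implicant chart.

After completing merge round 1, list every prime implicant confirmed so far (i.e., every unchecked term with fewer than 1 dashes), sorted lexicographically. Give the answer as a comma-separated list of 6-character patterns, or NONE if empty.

Round 0: 000000 000110 001001✓ 010001✓ 010100✓ 010111 011001✓ 100010 110001✓ 110011✓ 110100✓ 111000 111110
Round 1: -10001 -10100 0-1001 01-001 1100-1
PIs = {-10001, -10100, 0-1001, 000000, 000110, 01-001, 010111, 100010, 1100-1, 111000, 111110}

000000, 000110, 010111, 100010, 111000, 111110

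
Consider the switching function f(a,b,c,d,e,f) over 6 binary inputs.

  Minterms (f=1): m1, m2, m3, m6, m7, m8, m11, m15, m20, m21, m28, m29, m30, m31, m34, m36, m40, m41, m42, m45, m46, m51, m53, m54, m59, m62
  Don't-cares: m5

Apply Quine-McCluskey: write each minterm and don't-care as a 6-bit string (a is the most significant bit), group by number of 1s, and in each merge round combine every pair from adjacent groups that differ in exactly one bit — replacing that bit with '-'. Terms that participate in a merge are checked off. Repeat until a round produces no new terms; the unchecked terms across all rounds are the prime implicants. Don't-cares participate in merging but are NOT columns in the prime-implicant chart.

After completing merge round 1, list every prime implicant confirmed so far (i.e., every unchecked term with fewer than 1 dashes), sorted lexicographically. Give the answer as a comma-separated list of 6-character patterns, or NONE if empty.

size-2^0 implicants → 000001(✓)  000010(✓)  000011(✓)  000101(✓)  000110(✓)  000111(✓)  001000(✓)  001011(✓)  001111(✓)  010100(✓)  010101(✓)  011100(✓)  011101(✓)  011110(✓)  011111(✓)  100010(✓)  100100  101000(✓)  101001(✓)  101010(✓)  101101(✓)  101110(✓)  110011(✓)  110101(✓)  110110(✓)  111011(✓)  111110(✓)
size-2^1 implicants → -00010  -01000  -10101  -11110  0-0101  0-1111  00-011(✓)  00-111(✓)  000-01(✓)  000-10(✓)  000-11(✓)  0000-1(✓)  00001-(✓)  0001-1(✓)  00011-(✓)  001-11(✓)  01-100(✓)  01-101(✓)  01010-(✓)  0111-0(✓)  0111-1(✓)  01110-(✓)  01111-(✓)  1-1110  10-010  101-01  101-10  1010-0  10100-  11-011  11-110
size-2^2 implicants → 00--11  000--1  000-1-  01-10-  0111--
Unchecked terms (primes): -00010, -01000, -10101, -11110, 0-0101, 0-1111, 00--11, 000--1, 000-1-, 01-10-, 0111--, 1-1110, 10-010, 100100, 101-01, 101-10, 1010-0, 10100-, 11-011, 11-110

100100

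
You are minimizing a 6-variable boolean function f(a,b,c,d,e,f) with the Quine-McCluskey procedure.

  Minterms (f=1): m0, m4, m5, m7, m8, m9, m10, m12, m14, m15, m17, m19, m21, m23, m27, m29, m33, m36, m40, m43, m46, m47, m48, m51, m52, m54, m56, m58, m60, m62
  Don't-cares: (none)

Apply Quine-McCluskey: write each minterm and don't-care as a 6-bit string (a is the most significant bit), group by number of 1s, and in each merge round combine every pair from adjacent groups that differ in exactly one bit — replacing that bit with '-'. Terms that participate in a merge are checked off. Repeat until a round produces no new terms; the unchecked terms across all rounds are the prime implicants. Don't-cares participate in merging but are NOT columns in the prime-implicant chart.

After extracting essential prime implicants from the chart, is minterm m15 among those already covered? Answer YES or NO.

NO

Round 0: 000000✓ 000100✓ 000101✓ 000111✓ 001000✓ 001001✓ 001010✓ 001100✓ 001110✓ 001111✓ 010001✓ 010011✓ 010101✓ 010111✓ 011011✓ 011101✓ 100001 100100✓ 101000✓ 101011✓ 101110✓ 101111✓ 110000✓ 110011✓ 110100✓ 110110✓ 111000✓ 111010✓ 111100✓ 111110✓
Round 1: -00100 -01000 -01110✓ -01111✓ -10011 0-0101✓ 0-0111✓ 00-000✓ 00-100✓ 00-111 000-00✓ 0001-1✓ 00010- 001-00✓ 001-10✓ 0010-0✓ 00100- 0011-0✓ 00111-✓ 01-011 01-101 010-01✓ 010-11✓ 0100-1✓ 0101-1✓ 1-0100 1-1000 1-1110 101-11 10111-✓ 11-000✓ 11-100✓ 11-110✓ 110-00✓ 1101-0✓ 111-00✓ 111-10✓ 1110-0✓ 1111-0✓
Round 2: -0111- 0-01-1 00--00 001--0 010--1 11--00 11-1-0 111--0
PIs = {-00100, -01000, -0111-, -10011, 0-01-1, 00--00, 00-111, 00010-, 001--0, 00100-, 01-011, 01-101, 010--1, 1-0100, 1-1000, 1-1110, 100001, 101-11, 11--00, 11-1-0, 111--0}
Coverage chart:
  m0: 00--00 ←essential
  m4: -00100,00--00,00010-
  m5: 0-01-1,00010-
  m7: 0-01-1,00-111
  m8: -01000,00--00,001--0,00100-
  m9: 00100- ←essential
  m10: 001--0 ←essential
  m12: 00--00,001--0
  m14: -0111-,001--0
  m15: -0111-,00-111
  m17: 010--1 ←essential
  m19: -10011,01-011,010--1
  m21: 0-01-1,01-101,010--1
  m23: 0-01-1,010--1
  m27: 01-011 ←essential
  m29: 01-101 ←essential
  m33: 100001 ←essential
  m36: -00100,1-0100
  m40: -01000,1-1000
  m43: 101-11 ←essential
  m46: -0111-,1-1110
  m47: -0111-,101-11
  m48: 11--00 ←essential
  m51: -10011 ←essential
  m52: 1-0100,11--00,11-1-0
  m54: 11-1-0 ←essential
  m56: 1-1000,11--00,111--0
  m58: 111--0 ←essential
  m60: 11--00,11-1-0,111--0
  m62: 1-1110,11-1-0,111--0
Essential: -10011, 00--00, 001--0, 00100-, 01-011, 01-101, 010--1, 100001, 101-11, 11--00, 11-1-0, 111--0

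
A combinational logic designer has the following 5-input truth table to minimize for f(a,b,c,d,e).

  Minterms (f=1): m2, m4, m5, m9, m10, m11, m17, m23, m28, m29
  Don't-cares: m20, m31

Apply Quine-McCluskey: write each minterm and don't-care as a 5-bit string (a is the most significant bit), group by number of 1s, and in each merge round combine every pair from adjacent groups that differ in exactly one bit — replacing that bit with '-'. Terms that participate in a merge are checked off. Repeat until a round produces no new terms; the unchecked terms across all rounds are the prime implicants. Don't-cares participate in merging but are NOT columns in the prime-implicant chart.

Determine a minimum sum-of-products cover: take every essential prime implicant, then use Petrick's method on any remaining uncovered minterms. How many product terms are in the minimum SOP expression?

6

Round 0: 00010✓ 00100✓ 00101✓ 01001✓ 01010✓ 01011✓ 10001 10100✓ 10111✓ 11100✓ 11101✓ 11111✓
Round 1: -0100 0-010 0010- 010-1 0101- 1-100 1-111 111-1 1110-
PIs = {-0100, 0-010, 0010-, 010-1, 0101-, 1-100, 1-111, 10001, 111-1, 1110-}
Coverage chart:
  m2: 0-010 ←essential
  m4: -0100,0010-
  m5: 0010- ←essential
  m9: 010-1 ←essential
  m10: 0-010,0101-
  m11: 010-1,0101-
  m17: 10001 ←essential
  m23: 1-111 ←essential
  m28: 1-100,1110-
  m29: 111-1,1110-
Essential: 0-010, 0010-, 010-1, 1-111, 10001
Petrick residual → 1110-
Min cover (6 terms): a'c'de' + a'b'cd' + a'bc'e + acde + ab'c'd'e + abcd'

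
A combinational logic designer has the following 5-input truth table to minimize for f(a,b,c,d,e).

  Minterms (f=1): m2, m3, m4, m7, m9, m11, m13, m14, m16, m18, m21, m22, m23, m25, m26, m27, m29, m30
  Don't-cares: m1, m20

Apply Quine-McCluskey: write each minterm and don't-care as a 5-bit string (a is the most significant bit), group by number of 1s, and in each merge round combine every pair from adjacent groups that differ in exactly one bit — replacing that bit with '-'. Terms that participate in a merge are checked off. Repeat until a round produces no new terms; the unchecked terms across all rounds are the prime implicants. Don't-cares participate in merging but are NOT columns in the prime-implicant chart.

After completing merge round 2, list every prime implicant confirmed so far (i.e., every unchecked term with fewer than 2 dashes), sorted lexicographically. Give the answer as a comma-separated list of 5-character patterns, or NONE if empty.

size-2^0 implicants → 00001(✓)  00010(✓)  00011(✓)  00100(✓)  00111(✓)  01001(✓)  01011(✓)  01101(✓)  01110(✓)  10000(✓)  10010(✓)  10100(✓)  10101(✓)  10110(✓)  10111(✓)  11001(✓)  11010(✓)  11011(✓)  11101(✓)  11110(✓)
size-2^1 implicants → -0010  -0100  -0111  -1001(✓)  -1011(✓)  -1101(✓)  -1110  0-001(✓)  0-011(✓)  00-11  000-1(✓)  0001-  01-01(✓)  010-1(✓)  1-010(✓)  1-101  1-110(✓)  10-00(✓)  10-10(✓)  100-0(✓)  101-0(✓)  101-1(✓)  1010-(✓)  1011-(✓)  11-01(✓)  11-10(✓)  110-1(✓)  1101-
size-2^2 implicants → -1-01  -10-1  0-0-1  1--10  10--0  101--
Unchecked terms (primes): -0010, -0100, -0111, -1-01, -10-1, -1110, 0-0-1, 00-11, 0001-, 1--10, 1-101, 10--0, 101--, 1101-

-0010, -0100, -0111, -1110, 00-11, 0001-, 1-101, 1101-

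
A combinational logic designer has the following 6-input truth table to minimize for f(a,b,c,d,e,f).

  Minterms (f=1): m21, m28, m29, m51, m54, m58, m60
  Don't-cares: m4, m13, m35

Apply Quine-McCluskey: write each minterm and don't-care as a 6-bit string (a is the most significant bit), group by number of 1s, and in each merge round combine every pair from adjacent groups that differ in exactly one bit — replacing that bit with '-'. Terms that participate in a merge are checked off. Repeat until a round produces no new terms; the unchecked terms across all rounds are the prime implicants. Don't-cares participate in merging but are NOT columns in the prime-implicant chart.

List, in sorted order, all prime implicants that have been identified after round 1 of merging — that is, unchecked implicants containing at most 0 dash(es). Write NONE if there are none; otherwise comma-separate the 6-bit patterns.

000100, 110110, 111010

[col 0] 000100, 001101*, 010101*, 011100*, 011101*, 100011*, 110011*, 110110, 111010, 111100*
[col 1] -11100, 0-1101, 01-101, 01110-, 1-0011
Prime implicants: -11100, 0-1101, 000100, 01-101, 01110-, 1-0011, 110110, 111010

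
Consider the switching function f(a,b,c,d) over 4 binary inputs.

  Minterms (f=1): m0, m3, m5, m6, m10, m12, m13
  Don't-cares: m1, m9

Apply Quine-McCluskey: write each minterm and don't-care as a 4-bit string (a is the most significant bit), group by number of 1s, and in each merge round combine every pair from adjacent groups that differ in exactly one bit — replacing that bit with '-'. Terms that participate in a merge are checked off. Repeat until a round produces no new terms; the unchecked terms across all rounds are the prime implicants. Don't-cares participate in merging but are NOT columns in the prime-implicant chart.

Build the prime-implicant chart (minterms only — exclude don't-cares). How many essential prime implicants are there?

6

size-2^0 implicants → 0000(✓)  0001(✓)  0011(✓)  0101(✓)  0110  1001(✓)  1010  1100(✓)  1101(✓)
size-2^1 implicants → -001(✓)  -101(✓)  0-01(✓)  00-1  000-  1-01(✓)  110-
size-2^2 implicants → --01
Unchecked terms (primes): --01, 00-1, 000-, 0110, 1010, 110-
Minterm coverage:
  m0 ⊆ 000- [E]
  m3 ⊆ 00-1 [E]
  m5 ⊆ --01 [E]
  m6 ⊆ 0110 [E]
  m10 ⊆ 1010 [E]
  m12 ⊆ 110- [E]
  m13 ⊆ --01,110-
E = {--01, 00-1, 000-, 0110, 1010, 110-}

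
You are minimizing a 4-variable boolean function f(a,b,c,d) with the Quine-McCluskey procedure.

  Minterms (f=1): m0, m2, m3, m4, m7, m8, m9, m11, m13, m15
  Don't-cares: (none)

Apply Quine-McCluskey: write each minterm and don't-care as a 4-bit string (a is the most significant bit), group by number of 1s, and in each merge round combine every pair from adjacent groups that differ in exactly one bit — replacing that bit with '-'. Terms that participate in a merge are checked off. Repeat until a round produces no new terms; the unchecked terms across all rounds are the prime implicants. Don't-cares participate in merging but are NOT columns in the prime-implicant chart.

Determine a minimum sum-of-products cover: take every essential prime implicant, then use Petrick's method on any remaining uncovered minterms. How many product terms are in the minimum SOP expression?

size-2^0 implicants → 0000(✓)  0010(✓)  0011(✓)  0100(✓)  0111(✓)  1000(✓)  1001(✓)  1011(✓)  1101(✓)  1111(✓)
size-2^1 implicants → -000  -011(✓)  -111(✓)  0-00  0-11(✓)  00-0  001-  1-01(✓)  1-11(✓)  10-1(✓)  100-  11-1(✓)
size-2^2 implicants → --11  1--1
Unchecked terms (primes): --11, -000, 0-00, 00-0, 001-, 1--1, 100-
Minterm coverage:
  m0 ⊆ -000,0-00,00-0
  m2 ⊆ 00-0,001-
  m3 ⊆ --11,001-
  m4 ⊆ 0-00 [E]
  m7 ⊆ --11 [E]
  m8 ⊆ -000,100-
  m9 ⊆ 1--1,100-
  m11 ⊆ --11,1--1
  m13 ⊆ 1--1 [E]
  m15 ⊆ --11,1--1
E = {--11, 0-00, 1--1}
Petrick residual → -000, 00-0
Cover = cd + b'c'd' + a'c'd' + a'b'd' + ad  |cover|=5

5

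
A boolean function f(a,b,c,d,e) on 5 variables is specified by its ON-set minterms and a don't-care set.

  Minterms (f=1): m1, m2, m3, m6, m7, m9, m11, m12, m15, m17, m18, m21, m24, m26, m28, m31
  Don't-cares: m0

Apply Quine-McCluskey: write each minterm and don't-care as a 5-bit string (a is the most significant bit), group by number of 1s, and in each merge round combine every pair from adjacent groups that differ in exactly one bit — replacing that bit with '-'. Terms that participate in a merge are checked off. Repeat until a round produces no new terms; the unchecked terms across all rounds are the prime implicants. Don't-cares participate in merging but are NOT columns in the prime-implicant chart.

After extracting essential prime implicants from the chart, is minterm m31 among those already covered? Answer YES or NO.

Round 0: 00000✓ 00001✓ 00010✓ 00011✓ 00110✓ 00111✓ 01001✓ 01011✓ 01100✓ 01111✓ 10001✓ 10010✓ 10101✓ 11000✓ 11010✓ 11100✓ 11111✓
Round 1: -0001 -0010 -1100 -1111 0-001✓ 0-011✓ 0-111✓ 00-10✓ 00-11✓ 000-0✓ 000-1✓ 0000-✓ 0001-✓ 0011-✓ 01-11✓ 010-1✓ 1-010 10-01 11-00 110-0
Round 2: 0--11 0-0-1 00-1- 000--
PIs = {-0001, -0010, -1100, -1111, 0--11, 0-0-1, 00-1-, 000--, 1-010, 10-01, 11-00, 110-0}
Coverage chart:
  m1: -0001,0-0-1,000--
  m2: -0010,00-1-,000--
  m3: 0--11,0-0-1,00-1-,000--
  m6: 00-1- ←essential
  m7: 0--11,00-1-
  m9: 0-0-1 ←essential
  m11: 0--11,0-0-1
  m12: -1100 ←essential
  m15: -1111,0--11
  m17: -0001,10-01
  m18: -0010,1-010
  m21: 10-01 ←essential
  m24: 11-00,110-0
  m26: 1-010,110-0
  m28: -1100,11-00
  m31: -1111 ←essential
Essential: -1100, -1111, 0-0-1, 00-1-, 10-01

YES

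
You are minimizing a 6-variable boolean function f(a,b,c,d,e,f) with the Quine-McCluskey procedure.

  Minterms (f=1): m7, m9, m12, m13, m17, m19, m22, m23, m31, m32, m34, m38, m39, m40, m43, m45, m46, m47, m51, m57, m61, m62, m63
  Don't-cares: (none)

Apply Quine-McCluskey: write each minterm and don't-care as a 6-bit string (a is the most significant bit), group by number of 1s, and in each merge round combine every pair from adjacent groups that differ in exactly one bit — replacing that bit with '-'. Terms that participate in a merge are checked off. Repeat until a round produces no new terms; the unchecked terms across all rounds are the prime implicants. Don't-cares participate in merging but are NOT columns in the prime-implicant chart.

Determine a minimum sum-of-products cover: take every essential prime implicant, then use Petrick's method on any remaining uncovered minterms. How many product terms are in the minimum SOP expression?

13

size-2^0 implicants → 000111(✓)  001001(✓)  001100(✓)  001101(✓)  010001(✓)  010011(✓)  010110(✓)  010111(✓)  011111(✓)  100000(✓)  100010(✓)  100110(✓)  100111(✓)  101000(✓)  101011(✓)  101101(✓)  101110(✓)  101111(✓)  110011(✓)  111001(✓)  111101(✓)  111110(✓)  111111(✓)
size-2^1 implicants → -00111  -01101  -10011  -11111  0-0111  001-01  00110-  01-111  010-11  0100-1  01011-  1-1101(✓)  1-1110(✓)  1-1111(✓)  10-000  10-110(✓)  10-111(✓)  100-10  1000-0  10011-(✓)  101-11  1011-1(✓)  10111-(✓)  111-01  1111-1(✓)  11111-(✓)
size-2^2 implicants → 1-11-1  1-111-  10-11-
Unchecked terms (primes): -00111, -01101, -10011, -11111, 0-0111, 001-01, 00110-, 01-111, 010-11, 0100-1, 01011-, 1-11-1, 1-111-, 10-000, 10-11-, 100-10, 1000-0, 101-11, 111-01
Minterm coverage:
  m7 ⊆ -00111,0-0111
  m9 ⊆ 001-01 [E]
  m12 ⊆ 00110- [E]
  m13 ⊆ -01101,001-01,00110-
  m17 ⊆ 0100-1 [E]
  m19 ⊆ -10011,010-11,0100-1
  m22 ⊆ 01011- [E]
  m23 ⊆ 0-0111,01-111,010-11,01011-
  m31 ⊆ -11111,01-111
  m32 ⊆ 10-000,1000-0
  m34 ⊆ 100-10,1000-0
  m38 ⊆ 10-11-,100-10
  m39 ⊆ -00111,10-11-
  m40 ⊆ 10-000 [E]
  m43 ⊆ 101-11 [E]
  m45 ⊆ -01101,1-11-1
  m46 ⊆ 1-111-,10-11-
  m47 ⊆ 1-11-1,1-111-,10-11-,101-11
  m51 ⊆ -10011 [E]
  m57 ⊆ 111-01 [E]
  m61 ⊆ 1-11-1,111-01
  m62 ⊆ 1-111- [E]
  m63 ⊆ -11111,1-11-1,1-111-
E = {-10011, 001-01, 00110-, 0100-1, 01011-, 1-111-, 10-000, 101-11, 111-01}
Petrick residual → -00111, -01101, -11111, 100-10
Cover = b'c'def + b'cde'f + bc'd'ef + bcdef + a'b'ce'f + a'b'cde' + a'bc'd'f + a'bc'de + acde + ab'd'e'f' + ab'c'ef' + ab'cef + abce'f  |cover|=13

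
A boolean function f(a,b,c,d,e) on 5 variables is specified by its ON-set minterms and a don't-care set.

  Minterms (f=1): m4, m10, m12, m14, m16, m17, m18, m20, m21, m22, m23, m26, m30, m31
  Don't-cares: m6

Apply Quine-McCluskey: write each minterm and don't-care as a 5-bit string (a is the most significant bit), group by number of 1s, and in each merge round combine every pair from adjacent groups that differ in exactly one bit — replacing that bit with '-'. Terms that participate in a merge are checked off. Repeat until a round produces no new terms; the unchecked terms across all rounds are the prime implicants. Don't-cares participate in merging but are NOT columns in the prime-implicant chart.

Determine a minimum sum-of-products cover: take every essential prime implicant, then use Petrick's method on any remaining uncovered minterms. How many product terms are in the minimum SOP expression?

5

Round 0: 00100✓ 00110✓ 01010✓ 01100✓ 01110✓ 10000✓ 10001✓ 10010✓ 10100✓ 10101✓ 10110✓ 10111✓ 11010✓ 11110✓ 11111✓
Round 1: -0100✓ -0110✓ -1010✓ -1110✓ 0-100✓ 0-110✓ 001-0✓ 01-10✓ 011-0✓ 1-010✓ 1-110✓ 1-111✓ 10-00✓ 10-01✓ 10-10✓ 100-0✓ 1000-✓ 101-0✓ 101-1✓ 1010-✓ 1011-✓ 11-10✓ 1111-✓
Round 2: --110 -01-0 -1-10 0-1-0 1--10 1-11- 10--0 10-0- 101--
PIs = {--110, -01-0, -1-10, 0-1-0, 1--10, 1-11-, 10--0, 10-0-, 101--}
Coverage chart:
  m4: -01-0,0-1-0
  m10: -1-10 ←essential
  m12: 0-1-0 ←essential
  m14: --110,-1-10,0-1-0
  m16: 10--0,10-0-
  m17: 10-0- ←essential
  m18: 1--10,10--0
  m20: -01-0,10--0,10-0-,101--
  m21: 10-0-,101--
  m22: --110,-01-0,1--10,1-11-,10--0,101--
  m23: 1-11-,101--
  m26: -1-10,1--10
  m30: --110,-1-10,1--10,1-11-
  m31: 1-11- ←essential
Essential: -1-10, 0-1-0, 1-11-, 10-0-
Petrick residual → 1--10
Min cover (5 terms): bde' + a'ce' + ade' + acd + ab'd'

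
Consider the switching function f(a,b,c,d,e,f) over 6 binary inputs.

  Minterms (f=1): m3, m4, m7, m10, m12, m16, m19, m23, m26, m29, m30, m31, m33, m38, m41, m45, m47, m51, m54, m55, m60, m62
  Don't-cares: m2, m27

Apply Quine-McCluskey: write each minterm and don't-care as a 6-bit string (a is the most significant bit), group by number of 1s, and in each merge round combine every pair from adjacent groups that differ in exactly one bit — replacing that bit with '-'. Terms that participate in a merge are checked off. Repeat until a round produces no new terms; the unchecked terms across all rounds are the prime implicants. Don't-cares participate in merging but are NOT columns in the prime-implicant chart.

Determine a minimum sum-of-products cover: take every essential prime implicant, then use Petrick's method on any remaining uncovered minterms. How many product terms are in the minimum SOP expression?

11

[col 0] 000010*, 000011*, 000100*, 000111*, 001010*, 001100*, 010000, 010011*, 010111*, 011010*, 011011*, 011101*, 011110*, 011111*, 100001*, 100110*, 101001*, 101101*, 101111*, 110011*, 110110*, 110111*, 111100*, 111110*
[col 1] -10011*, -10111*, -11110, 0-0011*, 0-0111*, 0-1010, 00-010, 00-100, 000-11*, 00001-, 01-011*, 01-111*, 010-11*, 011-10*, 011-11*, 01101-*, 0111-1, 01111-*, 1-0110, 10-001, 101-01, 1011-1, 11-110, 110-11*, 11011-, 1111-0
[col 2] -10-11, 0-0-11, 01--11, 011-1-
Prime implicants: -10-11, -11110, 0-0-11, 0-1010, 00-010, 00-100, 00001-, 01--11, 010000, 011-1-, 0111-1, 1-0110, 10-001, 101-01, 1011-1, 11-110, 11011-, 1111-0
PI chart (minterm → PIs covering it):
  3 | 0-0-11,00001-
  4 | 00-100  (sole → essential)
  7 | 0-0-11  (sole → essential)
  10 | 0-1010,00-010
  12 | 00-100  (sole → essential)
  16 | 010000  (sole → essential)
  19 | -10-11,0-0-11,01--11
  23 | -10-11,0-0-11,01--11
  26 | 0-1010,011-1-
  29 | 0111-1  (sole → essential)
  30 | -11110,011-1-
  31 | 01--11,011-1-,0111-1
  33 | 10-001  (sole → essential)
  38 | 1-0110  (sole → essential)
  41 | 10-001,101-01
  45 | 101-01,1011-1
  47 | 1011-1  (sole → essential)
  51 | -10-11  (sole → essential)
  54 | 1-0110,11-110,11011-
  55 | -10-11,11011-
  60 | 1111-0  (sole → essential)
  62 | -11110,11-110,1111-0
Essential prime implicants: -10-11, 0-0-11, 00-100, 010000, 0111-1, 1-0110, 10-001, 1011-1, 1111-0
Petrick residual → -11110, 0-1010
Minimum SOP uses 11 PIs: bc'ef + bcdef' + a'c'ef + a'cd'ef' + a'b'de'f' + a'bc'd'e'f' + a'bcdf + ac'def' + ab'd'e'f + ab'cdf + abcdf'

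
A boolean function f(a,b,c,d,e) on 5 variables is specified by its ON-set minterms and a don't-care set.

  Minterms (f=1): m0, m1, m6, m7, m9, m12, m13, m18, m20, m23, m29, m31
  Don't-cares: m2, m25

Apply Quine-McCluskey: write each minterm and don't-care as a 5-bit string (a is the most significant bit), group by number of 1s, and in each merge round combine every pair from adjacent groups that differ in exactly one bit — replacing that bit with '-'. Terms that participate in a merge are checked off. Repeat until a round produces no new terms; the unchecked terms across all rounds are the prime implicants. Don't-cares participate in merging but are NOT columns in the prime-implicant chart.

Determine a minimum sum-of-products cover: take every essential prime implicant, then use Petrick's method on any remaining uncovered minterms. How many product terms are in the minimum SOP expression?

7

[col 0] 00000*, 00001*, 00010*, 00110*, 00111*, 01001*, 01100*, 01101*, 10010*, 10100, 10111*, 11001*, 11101*, 11111*
[col 1] -0010, -0111, -1001*, -1101*, 0-001, 00-10, 000-0, 0000-, 0011-, 01-01*, 0110-, 1-111, 11-01*, 111-1
[col 2] -1-01
Prime implicants: -0010, -0111, -1-01, 0-001, 00-10, 000-0, 0000-, 0011-, 0110-, 1-111, 10100, 111-1
PI chart (minterm → PIs covering it):
  0 | 000-0,0000-
  1 | 0-001,0000-
  6 | 00-10,0011-
  7 | -0111,0011-
  9 | -1-01,0-001
  12 | 0110-  (sole → essential)
  13 | -1-01,0110-
  18 | -0010  (sole → essential)
  20 | 10100  (sole → essential)
  23 | -0111,1-111
  29 | -1-01,111-1
  31 | 1-111,111-1
Essential prime implicants: -0010, 0110-, 10100
Petrick residual → -1-01, 0000-, 0011-, 1-111
Minimum SOP uses 7 PIs: b'c'de' + bd'e + a'b'c'd' + a'b'cd + a'bcd' + acde + ab'cd'e'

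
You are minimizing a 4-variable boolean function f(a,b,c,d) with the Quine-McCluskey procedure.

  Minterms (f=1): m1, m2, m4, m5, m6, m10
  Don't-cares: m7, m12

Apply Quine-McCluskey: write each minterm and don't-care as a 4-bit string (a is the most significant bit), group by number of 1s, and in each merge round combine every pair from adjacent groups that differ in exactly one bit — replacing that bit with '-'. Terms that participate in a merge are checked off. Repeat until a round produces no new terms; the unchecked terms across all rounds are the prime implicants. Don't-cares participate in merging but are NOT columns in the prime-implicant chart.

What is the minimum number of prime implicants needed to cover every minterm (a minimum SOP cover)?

Round 0: 0001✓ 0010✓ 0100✓ 0101✓ 0110✓ 0111✓ 1010✓ 1100✓
Round 1: -010 -100 0-01 0-10 01-0✓ 01-1✓ 010-✓ 011-✓
Round 2: 01--
PIs = {-010, -100, 0-01, 0-10, 01--}
Coverage chart:
  m1: 0-01 ←essential
  m2: -010,0-10
  m4: -100,01--
  m5: 0-01,01--
  m6: 0-10,01--
  m10: -010 ←essential
Essential: -010, 0-01
Petrick residual → 01--
Min cover (3 terms): b'cd' + a'c'd + a'b

3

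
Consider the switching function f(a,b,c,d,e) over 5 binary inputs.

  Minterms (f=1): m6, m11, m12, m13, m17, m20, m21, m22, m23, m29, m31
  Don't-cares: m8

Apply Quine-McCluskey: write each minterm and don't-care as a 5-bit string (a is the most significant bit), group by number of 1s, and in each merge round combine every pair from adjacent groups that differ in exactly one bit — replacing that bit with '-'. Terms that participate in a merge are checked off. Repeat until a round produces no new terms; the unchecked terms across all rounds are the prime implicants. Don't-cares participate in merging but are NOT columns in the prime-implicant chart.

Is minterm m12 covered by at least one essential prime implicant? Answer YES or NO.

Round 0: 00110✓ 01000✓ 01011 01100✓ 01101✓ 10001✓ 10100✓ 10101✓ 10110✓ 10111✓ 11101✓ 11111✓
Round 1: -0110 -1101 01-00 0110- 1-101✓ 1-111✓ 10-01 101-0✓ 101-1✓ 1010-✓ 1011-✓ 111-1✓
Round 2: 1-1-1 101--
PIs = {-0110, -1101, 01-00, 01011, 0110-, 1-1-1, 10-01, 101--}
Coverage chart:
  m6: -0110 ←essential
  m11: 01011 ←essential
  m12: 01-00,0110-
  m13: -1101,0110-
  m17: 10-01 ←essential
  m20: 101-- ←essential
  m21: 1-1-1,10-01,101--
  m22: -0110,101--
  m23: 1-1-1,101--
  m29: -1101,1-1-1
  m31: 1-1-1 ←essential
Essential: -0110, 01011, 1-1-1, 10-01, 101--

NO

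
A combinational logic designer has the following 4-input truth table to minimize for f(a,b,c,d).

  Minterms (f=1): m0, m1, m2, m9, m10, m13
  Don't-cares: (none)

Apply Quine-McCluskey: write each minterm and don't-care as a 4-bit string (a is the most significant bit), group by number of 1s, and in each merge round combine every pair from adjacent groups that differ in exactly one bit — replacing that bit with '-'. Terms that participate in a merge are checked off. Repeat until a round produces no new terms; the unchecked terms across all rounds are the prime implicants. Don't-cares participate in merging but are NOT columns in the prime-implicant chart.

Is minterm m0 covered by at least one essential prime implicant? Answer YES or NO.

size-2^0 implicants → 0000(✓)  0001(✓)  0010(✓)  1001(✓)  1010(✓)  1101(✓)
size-2^1 implicants → -001  -010  00-0  000-  1-01
Unchecked terms (primes): -001, -010, 00-0, 000-, 1-01
Minterm coverage:
  m0 ⊆ 00-0,000-
  m1 ⊆ -001,000-
  m2 ⊆ -010,00-0
  m9 ⊆ -001,1-01
  m10 ⊆ -010 [E]
  m13 ⊆ 1-01 [E]
E = {-010, 1-01}

NO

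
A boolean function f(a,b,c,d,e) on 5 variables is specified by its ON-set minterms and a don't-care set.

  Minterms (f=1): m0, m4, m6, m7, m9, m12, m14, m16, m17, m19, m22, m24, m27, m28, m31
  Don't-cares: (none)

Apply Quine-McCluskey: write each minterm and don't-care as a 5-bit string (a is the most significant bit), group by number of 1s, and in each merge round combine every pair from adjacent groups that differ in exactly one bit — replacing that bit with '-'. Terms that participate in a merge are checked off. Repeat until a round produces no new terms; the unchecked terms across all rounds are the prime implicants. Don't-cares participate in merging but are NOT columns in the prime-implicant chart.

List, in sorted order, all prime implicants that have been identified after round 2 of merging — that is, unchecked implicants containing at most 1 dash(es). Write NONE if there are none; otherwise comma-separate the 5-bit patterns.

Round 0: 00000✓ 00100✓ 00110✓ 00111✓ 01001 01100✓ 01110✓ 10000✓ 10001✓ 10011✓ 10110✓ 11000✓ 11011✓ 11100✓ 11111✓
Round 1: -0000 -0110 -1100 0-100✓ 0-110✓ 00-00 001-0✓ 0011- 011-0✓ 1-000 1-011 100-1 1000- 11-00 11-11
Round 2: 0-1-0
PIs = {-0000, -0110, -1100, 0-1-0, 00-00, 0011-, 01001, 1-000, 1-011, 100-1, 1000-, 11-00, 11-11}

-0000, -0110, -1100, 00-00, 0011-, 01001, 1-000, 1-011, 100-1, 1000-, 11-00, 11-11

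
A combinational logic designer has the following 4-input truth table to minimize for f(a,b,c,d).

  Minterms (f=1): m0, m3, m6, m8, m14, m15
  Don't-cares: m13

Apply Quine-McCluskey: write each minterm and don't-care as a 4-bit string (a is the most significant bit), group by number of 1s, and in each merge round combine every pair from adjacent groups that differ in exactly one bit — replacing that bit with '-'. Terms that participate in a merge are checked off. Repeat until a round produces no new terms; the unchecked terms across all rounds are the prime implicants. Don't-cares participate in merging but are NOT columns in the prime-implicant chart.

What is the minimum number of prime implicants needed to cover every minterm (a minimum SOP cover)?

4

size-2^0 implicants → 0000(✓)  0011  0110(✓)  1000(✓)  1101(✓)  1110(✓)  1111(✓)
size-2^1 implicants → -000  -110  11-1  111-
Unchecked terms (primes): -000, -110, 0011, 11-1, 111-
Minterm coverage:
  m0 ⊆ -000 [E]
  m3 ⊆ 0011 [E]
  m6 ⊆ -110 [E]
  m8 ⊆ -000 [E]
  m14 ⊆ -110,111-
  m15 ⊆ 11-1,111-
E = {-000, -110, 0011}
Petrick residual → 11-1
Cover = b'c'd' + bcd' + a'b'cd + abd  |cover|=4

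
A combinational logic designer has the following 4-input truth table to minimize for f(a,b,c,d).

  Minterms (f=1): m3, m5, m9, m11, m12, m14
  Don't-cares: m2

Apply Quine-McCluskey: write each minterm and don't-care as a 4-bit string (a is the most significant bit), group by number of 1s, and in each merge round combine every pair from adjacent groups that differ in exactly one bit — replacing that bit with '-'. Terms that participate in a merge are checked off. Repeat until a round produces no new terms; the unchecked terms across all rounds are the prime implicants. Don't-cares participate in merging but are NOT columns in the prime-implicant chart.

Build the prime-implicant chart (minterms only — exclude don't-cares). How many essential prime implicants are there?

3

size-2^0 implicants → 0010(✓)  0011(✓)  0101  1001(✓)  1011(✓)  1100(✓)  1110(✓)
size-2^1 implicants → -011  001-  10-1  11-0
Unchecked terms (primes): -011, 001-, 0101, 10-1, 11-0
Minterm coverage:
  m3 ⊆ -011,001-
  m5 ⊆ 0101 [E]
  m9 ⊆ 10-1 [E]
  m11 ⊆ -011,10-1
  m12 ⊆ 11-0 [E]
  m14 ⊆ 11-0 [E]
E = {0101, 10-1, 11-0}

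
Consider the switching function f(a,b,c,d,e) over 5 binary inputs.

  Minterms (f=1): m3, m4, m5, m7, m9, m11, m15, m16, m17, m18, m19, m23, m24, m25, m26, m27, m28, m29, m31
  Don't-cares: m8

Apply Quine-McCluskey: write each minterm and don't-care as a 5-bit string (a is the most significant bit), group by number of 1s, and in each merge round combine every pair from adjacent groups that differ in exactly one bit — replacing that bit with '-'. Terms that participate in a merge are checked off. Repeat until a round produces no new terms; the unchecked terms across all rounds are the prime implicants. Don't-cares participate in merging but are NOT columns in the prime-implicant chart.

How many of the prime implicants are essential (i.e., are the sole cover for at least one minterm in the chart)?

Round 0: 00011✓ 00100✓ 00101✓ 00111✓ 01000✓ 01001✓ 01011✓ 01111✓ 10000✓ 10001✓ 10010✓ 10011✓ 10111✓ 11000✓ 11001✓ 11010✓ 11011✓ 11100✓ 11101✓ 11111✓
Round 1: -0011✓ -0111✓ -1000✓ -1001✓ -1011✓ -1111✓ 0-011✓ 0-111✓ 00-11✓ 001-1 0010- 01-11✓ 010-1✓ 0100-✓ 1-000✓ 1-001✓ 1-010✓ 1-011✓ 1-111✓ 10-11✓ 100-0✓ 100-1✓ 1000-✓ 1001-✓ 11-00✓ 11-01✓ 11-11✓ 110-0✓ 110-1✓ 1100-✓ 1101-✓ 111-1✓ 1110-✓
Round 2: --011✓ --111✓ -0-11✓ -1-11✓ -10-1 -100- 0--11✓ 1--11✓ 1-0-0✓ 1-0-1✓ 1-00-✓ 1-01-✓ 100--✓ 11--1 11-0- 110--✓
Round 3: ---11 1-0--
PIs = {---11, -10-1, -100-, 001-1, 0010-, 1-0--, 11--1, 11-0-}
Coverage chart:
  m3: ---11 ←essential
  m4: 0010- ←essential
  m5: 001-1,0010-
  m7: ---11,001-1
  m9: -10-1,-100-
  m11: ---11,-10-1
  m15: ---11 ←essential
  m16: 1-0-- ←essential
  m17: 1-0-- ←essential
  m18: 1-0-- ←essential
  m19: ---11,1-0--
  m23: ---11 ←essential
  m24: -100-,1-0--,11-0-
  m25: -10-1,-100-,1-0--,11--1,11-0-
  m26: 1-0-- ←essential
  m27: ---11,-10-1,1-0--,11--1
  m28: 11-0- ←essential
  m29: 11--1,11-0-
  m31: ---11,11--1
Essential: ---11, 0010-, 1-0--, 11-0-

4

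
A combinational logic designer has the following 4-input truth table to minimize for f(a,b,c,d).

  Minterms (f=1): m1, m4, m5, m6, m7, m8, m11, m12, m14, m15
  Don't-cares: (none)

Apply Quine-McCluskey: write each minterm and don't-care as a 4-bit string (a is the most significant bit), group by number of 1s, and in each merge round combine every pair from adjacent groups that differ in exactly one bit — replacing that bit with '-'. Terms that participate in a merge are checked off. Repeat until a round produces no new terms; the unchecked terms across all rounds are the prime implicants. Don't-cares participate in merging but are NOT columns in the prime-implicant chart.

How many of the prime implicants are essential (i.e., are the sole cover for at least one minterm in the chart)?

3

Round 0: 0001✓ 0100✓ 0101✓ 0110✓ 0111✓ 1000✓ 1011✓ 1100✓ 1110✓ 1111✓
Round 1: -100✓ -110✓ -111✓ 0-01 01-0✓ 01-1✓ 010-✓ 011-✓ 1-00 1-11 11-0✓ 111-✓
Round 2: -1-0 -11- 01--
PIs = {-1-0, -11-, 0-01, 01--, 1-00, 1-11}
Coverage chart:
  m1: 0-01 ←essential
  m4: -1-0,01--
  m5: 0-01,01--
  m6: -1-0,-11-,01--
  m7: -11-,01--
  m8: 1-00 ←essential
  m11: 1-11 ←essential
  m12: -1-0,1-00
  m14: -1-0,-11-
  m15: -11-,1-11
Essential: 0-01, 1-00, 1-11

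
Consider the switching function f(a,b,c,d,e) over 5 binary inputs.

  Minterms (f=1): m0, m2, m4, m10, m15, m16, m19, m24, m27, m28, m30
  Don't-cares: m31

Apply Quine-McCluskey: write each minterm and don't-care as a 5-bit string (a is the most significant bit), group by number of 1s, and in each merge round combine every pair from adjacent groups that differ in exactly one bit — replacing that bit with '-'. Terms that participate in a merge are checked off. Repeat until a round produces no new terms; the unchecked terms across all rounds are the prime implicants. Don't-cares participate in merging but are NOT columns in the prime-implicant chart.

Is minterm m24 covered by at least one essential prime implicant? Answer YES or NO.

NO

size-2^0 implicants → 00000(✓)  00010(✓)  00100(✓)  01010(✓)  01111(✓)  10000(✓)  10011(✓)  11000(✓)  11011(✓)  11100(✓)  11110(✓)  11111(✓)
size-2^1 implicants → -0000  -1111  0-010  00-00  000-0  1-000  1-011  11-00  11-11  111-0  1111-
Unchecked terms (primes): -0000, -1111, 0-010, 00-00, 000-0, 1-000, 1-011, 11-00, 11-11, 111-0, 1111-
Minterm coverage:
  m0 ⊆ -0000,00-00,000-0
  m2 ⊆ 0-010,000-0
  m4 ⊆ 00-00 [E]
  m10 ⊆ 0-010 [E]
  m15 ⊆ -1111 [E]
  m16 ⊆ -0000,1-000
  m19 ⊆ 1-011 [E]
  m24 ⊆ 1-000,11-00
  m27 ⊆ 1-011,11-11
  m28 ⊆ 11-00,111-0
  m30 ⊆ 111-0,1111-
E = {-1111, 0-010, 00-00, 1-011}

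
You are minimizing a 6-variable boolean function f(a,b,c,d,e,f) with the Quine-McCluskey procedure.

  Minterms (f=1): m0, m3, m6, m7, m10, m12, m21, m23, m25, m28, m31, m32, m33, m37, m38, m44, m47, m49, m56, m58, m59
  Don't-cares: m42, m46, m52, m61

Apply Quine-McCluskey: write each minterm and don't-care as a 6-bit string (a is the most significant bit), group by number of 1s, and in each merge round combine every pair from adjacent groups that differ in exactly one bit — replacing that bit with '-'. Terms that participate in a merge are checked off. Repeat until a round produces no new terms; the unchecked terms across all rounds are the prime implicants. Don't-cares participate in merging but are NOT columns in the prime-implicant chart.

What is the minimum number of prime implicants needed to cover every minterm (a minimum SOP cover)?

size-2^0 implicants → 000000(✓)  000011(✓)  000110(✓)  000111(✓)  001010(✓)  001100(✓)  010101(✓)  010111(✓)  011001  011100(✓)  011111(✓)  100000(✓)  100001(✓)  100101(✓)  100110(✓)  101010(✓)  101100(✓)  101110(✓)  101111(✓)  110001(✓)  110100  111000(✓)  111010(✓)  111011(✓)  111101
size-2^1 implicants → -00000  -00110  -01010  -01100  0-0111  0-1100  000-11  00011-  01-111  0101-1  1-0001  1-1010  10-110  100-01  10000-  101-10  1011-0  10111-  1110-0  11101-
Unchecked terms (primes): -00000, -00110, -01010, -01100, 0-0111, 0-1100, 000-11, 00011-, 01-111, 0101-1, 011001, 1-0001, 1-1010, 10-110, 100-01, 10000-, 101-10, 1011-0, 10111-, 110100, 1110-0, 11101-, 111101
Minterm coverage:
  m0 ⊆ -00000 [E]
  m3 ⊆ 000-11 [E]
  m6 ⊆ -00110,00011-
  m7 ⊆ 0-0111,000-11,00011-
  m10 ⊆ -01010 [E]
  m12 ⊆ -01100,0-1100
  m21 ⊆ 0101-1 [E]
  m23 ⊆ 0-0111,01-111,0101-1
  m25 ⊆ 011001 [E]
  m28 ⊆ 0-1100 [E]
  m31 ⊆ 01-111 [E]
  m32 ⊆ -00000,10000-
  m33 ⊆ 1-0001,100-01,10000-
  m37 ⊆ 100-01 [E]
  m38 ⊆ -00110,10-110
  m44 ⊆ -01100,1011-0
  m47 ⊆ 10111- [E]
  m49 ⊆ 1-0001 [E]
  m56 ⊆ 1110-0 [E]
  m58 ⊆ 1-1010,1110-0,11101-
  m59 ⊆ 11101- [E]
E = {-00000, -01010, 0-1100, 000-11, 01-111, 0101-1, 011001, 1-0001, 100-01, 10111-, 1110-0, 11101-}
Petrick residual → -00110, -01100
Cover = b'c'd'e'f' + b'c'def' + b'cd'ef' + b'cde'f' + a'cde'f' + a'b'c'ef + a'bdef + a'bc'df + a'bcd'e'f + ac'd'e'f + ab'c'e'f + ab'cde + abcd'f' + abcd'e  |cover|=14

14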